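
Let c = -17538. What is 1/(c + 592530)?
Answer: 1/574992 ≈ 1.7392e-6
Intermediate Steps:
1/(c + 592530) = 1/(-17538 + 592530) = 1/574992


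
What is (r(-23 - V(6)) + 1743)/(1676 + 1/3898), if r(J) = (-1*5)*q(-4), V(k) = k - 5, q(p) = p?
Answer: 6872174/6533049 ≈ 1.0519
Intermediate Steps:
V(k) = -5 + k
r(J) = 20 (r(J) = -1*5*(-4) = -5*(-4) = 20)
(r(-23 - V(6)) + 1743)/(1676 + 1/3898) = (20 + 1743)/(1676 + 1/3898) = 1763/(1676 + 1/3898) = 1763/(6533049/3898) = 1763*(3898/6533049) = 6872174/6533049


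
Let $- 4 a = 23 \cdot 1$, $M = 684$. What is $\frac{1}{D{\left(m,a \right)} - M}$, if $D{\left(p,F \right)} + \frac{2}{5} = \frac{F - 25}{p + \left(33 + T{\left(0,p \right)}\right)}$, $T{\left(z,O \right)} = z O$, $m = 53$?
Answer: $- \frac{1720}{1177783} \approx -0.0014604$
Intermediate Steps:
$T{\left(z,O \right)} = O z$
$a = - \frac{23}{4}$ ($a = - \frac{23 \cdot 1}{4} = \left(- \frac{1}{4}\right) 23 = - \frac{23}{4} \approx -5.75$)
$D{\left(p,F \right)} = - \frac{2}{5} + \frac{-25 + F}{33 + p}$ ($D{\left(p,F \right)} = - \frac{2}{5} + \frac{F - 25}{p + \left(33 + p 0\right)} = - \frac{2}{5} + \frac{-25 + F}{p + \left(33 + 0\right)} = - \frac{2}{5} + \frac{-25 + F}{p + 33} = - \frac{2}{5} + \frac{-25 + F}{33 + p}$)
$\frac{1}{D{\left(m,a \right)} - M} = \frac{1}{\frac{-191 - 106 + 5 \left(- \frac{23}{4}\right)}{5 \left(33 + 53\right)} - 684} = \frac{1}{\frac{-191 - 106 - \frac{115}{4}}{5 \cdot 86} - 684} = \frac{1}{\frac{1}{5} \cdot \frac{1}{86} \left(- \frac{1303}{4}\right) - 684} = \frac{1}{- \frac{1303}{1720} - 684} = \frac{1}{- \frac{1177783}{1720}} = - \frac{1720}{1177783}$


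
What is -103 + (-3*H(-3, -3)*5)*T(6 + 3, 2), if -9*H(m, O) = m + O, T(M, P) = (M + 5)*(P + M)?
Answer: -1643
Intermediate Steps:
T(M, P) = (5 + M)*(M + P)
H(m, O) = -O/9 - m/9 (H(m, O) = -(m + O)/9 = -(O + m)/9 = -O/9 - m/9)
-103 + (-3*H(-3, -3)*5)*T(6 + 3, 2) = -103 + (-3*(-⅑*(-3) - ⅑*(-3))*5)*((6 + 3)² + 5*(6 + 3) + 5*2 + (6 + 3)*2) = -103 + (-3*(⅓ + ⅓)*5)*(9² + 5*9 + 10 + 9*2) = -103 + (-3*⅔*5)*(81 + 45 + 10 + 18) = -103 - 2*5*154 = -103 - 10*154 = -103 - 1540 = -1643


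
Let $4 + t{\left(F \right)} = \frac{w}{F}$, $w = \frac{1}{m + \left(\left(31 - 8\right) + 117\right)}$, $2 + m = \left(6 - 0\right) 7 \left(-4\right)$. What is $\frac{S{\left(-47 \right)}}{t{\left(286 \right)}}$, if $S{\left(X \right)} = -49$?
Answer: $\frac{60060}{4903} \approx 12.25$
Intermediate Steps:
$m = -170$ ($m = -2 + \left(6 - 0\right) 7 \left(-4\right) = -2 + \left(6 + 0\right) 7 \left(-4\right) = -2 + 6 \cdot 7 \left(-4\right) = -2 + 42 \left(-4\right) = -2 - 168 = -170$)
$w = - \frac{1}{30}$ ($w = \frac{1}{-170 + \left(\left(31 - 8\right) + 117\right)} = \frac{1}{-170 + \left(23 + 117\right)} = \frac{1}{-170 + 140} = \frac{1}{-30} = - \frac{1}{30} \approx -0.033333$)
$t{\left(F \right)} = -4 - \frac{1}{30 F}$
$\frac{S{\left(-47 \right)}}{t{\left(286 \right)}} = - \frac{49}{-4 - \frac{1}{30 \cdot 286}} = - \frac{49}{-4 - \frac{1}{8580}} = - \frac{49}{- \frac{34321}{8580}} = \left(-49\right) \left(- \frac{8580}{34321}\right) = \frac{60060}{4903}$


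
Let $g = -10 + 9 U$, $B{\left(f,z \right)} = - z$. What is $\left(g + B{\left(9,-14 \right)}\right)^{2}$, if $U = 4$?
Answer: $1600$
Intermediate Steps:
$g = 26$ ($g = -10 + 9 \cdot 4 = -10 + 36 = 26$)
$\left(g + B{\left(9,-14 \right)}\right)^{2} = \left(26 - -14\right)^{2} = \left(26 + 14\right)^{2} = 40^{2} = 1600$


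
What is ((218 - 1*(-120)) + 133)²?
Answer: 221841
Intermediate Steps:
((218 - 1*(-120)) + 133)² = ((218 + 120) + 133)² = (338 + 133)² = 471² = 221841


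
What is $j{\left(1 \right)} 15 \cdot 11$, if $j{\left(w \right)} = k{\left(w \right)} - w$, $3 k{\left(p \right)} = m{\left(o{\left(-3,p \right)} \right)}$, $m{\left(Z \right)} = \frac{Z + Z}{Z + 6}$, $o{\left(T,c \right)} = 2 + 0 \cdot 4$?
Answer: $- \frac{275}{2} \approx -137.5$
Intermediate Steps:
$o{\left(T,c \right)} = 2$ ($o{\left(T,c \right)} = 2 + 0 = 2$)
$m{\left(Z \right)} = \frac{2 Z}{6 + Z}$
$k{\left(p \right)} = \frac{1}{6}$ ($k{\left(p \right)} = \frac{2 \cdot 2 \frac{1}{6 + 2}}{3} = \frac{2 \cdot 2 \cdot \frac{1}{8}}{3} = \frac{1}{3} \cdot \frac{1}{2} = \frac{1}{6}$)
$j{\left(w \right)} = \frac{1}{6} - w$
$j{\left(1 \right)} 15 \cdot 11 = \left(\frac{1}{6} - 1\right) 15 \cdot 11 = \left(- \frac{5}{6}\right) 15 \cdot 11 = \left(- \frac{25}{2}\right) 11 = - \frac{275}{2}$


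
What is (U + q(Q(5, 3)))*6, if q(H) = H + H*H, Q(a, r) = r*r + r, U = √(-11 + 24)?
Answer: 936 + 6*√13 ≈ 957.63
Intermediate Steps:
U = √13 ≈ 3.6056
Q(a, r) = r + r² (Q(a, r) = r² + r = r + r²)
q(H) = H + H²
(U + q(Q(5, 3)))*6 = (√13 + (3*(1 + 3))*(1 + 3*(1 + 3)))*6 = (√13 + (3*4)*(1 + 3*4))*6 = (√13 + 12*(1 + 12))*6 = (√13 + 12*13)*6 = (√13 + 156)*6 = (156 + √13)*6 = 936 + 6*√13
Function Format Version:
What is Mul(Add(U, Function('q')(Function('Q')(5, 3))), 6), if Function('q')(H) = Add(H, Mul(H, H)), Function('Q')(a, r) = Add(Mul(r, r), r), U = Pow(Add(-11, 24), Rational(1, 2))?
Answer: Add(936, Mul(6, Pow(13, Rational(1, 2)))) ≈ 957.63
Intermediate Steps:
U = Pow(13, Rational(1, 2)) ≈ 3.6056
Function('Q')(a, r) = Add(r, Pow(r, 2)) (Function('Q')(a, r) = Add(Pow(r, 2), r) = Add(r, Pow(r, 2)))
Function('q')(H) = Add(H, Pow(H, 2))
Mul(Add(U, Function('q')(Function('Q')(5, 3))), 6) = Mul(Add(Pow(13, Rational(1, 2)), Mul(Mul(3, Add(1, 3)), Add(1, Mul(3, Add(1, 3))))), 6) = Mul(Add(Pow(13, Rational(1, 2)), Mul(Mul(3, 4), Add(1, Mul(3, 4)))), 6) = Mul(Add(Pow(13, Rational(1, 2)), Mul(12, Add(1, 12))), 6) = Mul(Add(Pow(13, Rational(1, 2)), Mul(12, 13)), 6) = Mul(Add(Pow(13, Rational(1, 2)), 156), 6) = Mul(Add(156, Pow(13, Rational(1, 2))), 6) = Add(936, Mul(6, Pow(13, Rational(1, 2))))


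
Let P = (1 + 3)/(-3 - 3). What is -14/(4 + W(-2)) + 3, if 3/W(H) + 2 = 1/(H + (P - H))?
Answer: -16/11 ≈ -1.4545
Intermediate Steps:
P = -⅔ (P = 4/(-6) = 4*(-⅙) = -⅔ ≈ -0.66667)
W(H) = -6/7 (W(H) = 3/(-2 + 1/(H + (-⅔ - H))) = 3/(-2 + 1/(-⅔)) = 3/(-2 - 3/2) = 3/(-7/2) = 3*(-2/7) = -6/7)
-14/(4 + W(-2)) + 3 = -14/(4 - 6/7) + 3 = -14/22/7 + 3 = -14*7/22 + 3 = -49/11 + 3 = -16/11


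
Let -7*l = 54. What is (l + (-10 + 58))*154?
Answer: 6204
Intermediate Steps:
l = -54/7 (l = -⅐*54 = -54/7 ≈ -7.7143)
(l + (-10 + 58))*154 = (-54/7 + (-10 + 58))*154 = (-54/7 + 48)*154 = (282/7)*154 = 6204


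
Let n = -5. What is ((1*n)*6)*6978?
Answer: -209340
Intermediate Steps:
((1*n)*6)*6978 = ((1*(-5))*6)*6978 = -5*6*6978 = -30*6978 = -209340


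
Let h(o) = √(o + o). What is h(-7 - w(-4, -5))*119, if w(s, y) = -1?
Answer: 238*I*√3 ≈ 412.23*I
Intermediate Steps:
h(o) = √2*√o (h(o) = √(2*o) = √2*√o)
h(-7 - w(-4, -5))*119 = (√2*√(-7 - 1*(-1)))*119 = (√2*√(-7 + 1))*119 = (√2*√(-6))*119 = (√2*(I*√6))*119 = (2*I*√3)*119 = 238*I*√3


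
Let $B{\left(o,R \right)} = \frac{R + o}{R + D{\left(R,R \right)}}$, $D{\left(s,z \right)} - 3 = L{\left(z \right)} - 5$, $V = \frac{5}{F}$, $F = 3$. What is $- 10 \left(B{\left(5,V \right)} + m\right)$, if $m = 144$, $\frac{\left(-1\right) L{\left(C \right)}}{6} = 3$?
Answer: $- \frac{15800}{11} \approx -1436.4$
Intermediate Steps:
$L{\left(C \right)} = -18$ ($L{\left(C \right)} = \left(-6\right) 3 = -18$)
$V = \frac{5}{3} \approx 1.6667$
$D{\left(s,z \right)} = -20$ ($D{\left(s,z \right)} = 3 - 23 = -20$)
$B{\left(o,R \right)} = \frac{R + o}{-20 + R}$ ($B{\left(o,R \right)} = \frac{R + o}{R - 20} = \frac{R + o}{-20 + R}$)
$- 10 \left(B{\left(5,V \right)} + m\right) = - 10 \left(\frac{\frac{5}{3} + 5}{-20 + \frac{5}{3}} + 144\right) = - 10 \left(\frac{1}{- \frac{55}{3}} \cdot \frac{20}{3} + 144\right) = - 10 \left(\left(- \frac{3}{55}\right) \frac{20}{3} + 144\right) = - 10 \left(- \frac{4}{11} + 144\right) = \left(-10\right) \frac{1580}{11} = - \frac{15800}{11}$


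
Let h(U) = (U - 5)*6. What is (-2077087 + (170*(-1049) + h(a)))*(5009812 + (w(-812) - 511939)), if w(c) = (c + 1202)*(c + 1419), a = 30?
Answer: -10677793904001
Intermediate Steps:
w(c) = (1202 + c)*(1419 + c)
h(U) = -30 + 6*U (h(U) = (-5 + U)*6 = -30 + 6*U)
(-2077087 + (170*(-1049) + h(a)))*(5009812 + (w(-812) - 511939)) = (-2077087 + (170*(-1049) + (-30 + 6*30)))*(5009812 + ((1705638 + (-812)² + 2621*(-812)) - 511939)) = (-2077087 + (-178330 + (-30 + 180)))*(5009812 + ((1705638 + 659344 - 2128252) - 511939)) = (-2077087 + (-178330 + 150))*(5009812 + (236730 - 511939)) = (-2077087 - 178180)*(5009812 - 275209) = -2255267*4734603 = -10677793904001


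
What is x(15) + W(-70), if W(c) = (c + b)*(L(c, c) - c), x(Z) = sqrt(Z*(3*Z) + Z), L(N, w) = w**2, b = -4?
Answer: -367780 + sqrt(690) ≈ -3.6775e+5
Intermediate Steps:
x(Z) = sqrt(Z + 3*Z**2) (x(Z) = sqrt(3*Z**2 + Z) = sqrt(Z + 3*Z**2))
W(c) = (-4 + c)*(c**2 - c) (W(c) = (c - 4)*(c**2 - c) = (-4 + c)*(c**2 - c))
x(15) + W(-70) = sqrt(15*(1 + 3*15)) - 70*(4 + (-70)**2 - 5*(-70)) = sqrt(15*(1 + 45)) - 70*(4 + 4900 + 350) = sqrt(15*46) - 70*5254 = sqrt(690) - 367780 = -367780 + sqrt(690)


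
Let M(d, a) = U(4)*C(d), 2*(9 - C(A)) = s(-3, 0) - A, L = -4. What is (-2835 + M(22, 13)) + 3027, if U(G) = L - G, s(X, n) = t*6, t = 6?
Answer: 176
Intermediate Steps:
s(X, n) = 36 (s(X, n) = 6*6 = 36)
C(A) = -9 + A/2 (C(A) = 9 - (36 - A)/2 = 9 + (-18 + A/2) = -9 + A/2)
U(G) = -4 - G
M(d, a) = 72 - 4*d (M(d, a) = (-4 - 1*4)*(-9 + d/2) = (-4 - 4)*(-9 + d/2) = -8*(-9 + d/2) = 72 - 4*d)
(-2835 + M(22, 13)) + 3027 = (-2835 + (72 - 4*22)) + 3027 = (-2835 + (72 - 88)) + 3027 = (-2835 - 16) + 3027 = -2851 + 3027 = 176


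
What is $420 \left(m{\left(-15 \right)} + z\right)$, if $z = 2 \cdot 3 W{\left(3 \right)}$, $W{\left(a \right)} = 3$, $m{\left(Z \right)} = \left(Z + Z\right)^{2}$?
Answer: $385560$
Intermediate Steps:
$m{\left(Z \right)} = 4 Z^{2}$ ($m{\left(Z \right)} = \left(2 Z\right)^{2} = 4 Z^{2}$)
$z = 18$ ($z = 2 \cdot 3 \cdot 3 = 6 \cdot 3 = 18$)
$420 \left(m{\left(-15 \right)} + z\right) = 420 \left(4 \left(-15\right)^{2} + 18\right) = 420 \left(4 \cdot 225 + 18\right) = 420 \left(900 + 18\right) = 420 \cdot 918 = 385560$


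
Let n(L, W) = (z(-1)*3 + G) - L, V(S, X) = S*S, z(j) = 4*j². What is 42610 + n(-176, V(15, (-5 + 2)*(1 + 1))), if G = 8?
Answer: 42806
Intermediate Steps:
V(S, X) = S²
n(L, W) = 20 - L (n(L, W) = ((4*(-1)²)*3 + 8) - L = ((4*1)*3 + 8) - L = (4*3 + 8) - L = (12 + 8) - L = 20 - L)
42610 + n(-176, V(15, (-5 + 2)*(1 + 1))) = 42610 + (20 - 1*(-176)) = 42610 + (20 + 176) = 42610 + 196 = 42806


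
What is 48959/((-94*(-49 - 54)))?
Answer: 48959/9682 ≈ 5.0567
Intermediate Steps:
48959/((-94*(-49 - 54))) = 48959/((-94*(-103))) = 48959/9682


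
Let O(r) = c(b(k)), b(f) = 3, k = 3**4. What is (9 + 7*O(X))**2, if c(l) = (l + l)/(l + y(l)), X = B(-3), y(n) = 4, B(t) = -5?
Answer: 225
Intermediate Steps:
k = 81
X = -5
c(l) = 2*l/(4 + l) (c(l) = (l + l)/(l + 4) = (2*l)/(4 + l) = 2*l/(4 + l))
O(r) = 6/7 (O(r) = 2*3/(4 + 3) = 2*3/7 = 2*3*(1/7) = 6/7)
(9 + 7*O(X))**2 = (9 + 7*(6/7))**2 = (9 + 6)**2 = 15**2 = 225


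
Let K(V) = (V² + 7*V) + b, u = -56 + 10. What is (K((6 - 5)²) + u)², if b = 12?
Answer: 676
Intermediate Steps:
u = -46
K(V) = 12 + V² + 7*V (K(V) = (V² + 7*V) + 12 = 12 + V² + 7*V)
(K((6 - 5)²) + u)² = ((12 + ((6 - 5)²)² + 7*(6 - 5)²) - 46)² = ((12 + (1²)² + 7*1²) - 46)² = ((12 + 1² + 7*1) - 46)² = ((12 + 1 + 7) - 46)² = (20 - 46)² = (-26)² = 676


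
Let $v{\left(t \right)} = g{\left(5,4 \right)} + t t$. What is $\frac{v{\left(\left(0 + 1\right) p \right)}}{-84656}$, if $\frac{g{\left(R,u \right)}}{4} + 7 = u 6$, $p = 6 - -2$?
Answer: $- \frac{3}{1924} \approx -0.0015593$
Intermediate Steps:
$p = 8$ ($p = 6 + 2 = 8$)
$g{\left(R,u \right)} = -28 + 24 u$ ($g{\left(R,u \right)} = -28 + 4 u 6 = -28 + 4 \cdot 6 u = -28 + 24 u$)
$v{\left(t \right)} = 68 + t^{2}$ ($v{\left(t \right)} = \left(-28 + 24 \cdot 4\right) + t t = \left(-28 + 96\right) + t^{2} = 68 + t^{2}$)
$\frac{v{\left(\left(0 + 1\right) p \right)}}{-84656} = \frac{68 + \left(\left(0 + 1\right) 8\right)^{2}}{-84656} = \left(68 + \left(1 \cdot 8\right)^{2}\right) \left(- \frac{1}{84656}\right) = \left(68 + 8^{2}\right) \left(- \frac{1}{84656}\right) = \left(68 + 64\right) \left(- \frac{1}{84656}\right) = 132 \left(- \frac{1}{84656}\right) = - \frac{3}{1924}$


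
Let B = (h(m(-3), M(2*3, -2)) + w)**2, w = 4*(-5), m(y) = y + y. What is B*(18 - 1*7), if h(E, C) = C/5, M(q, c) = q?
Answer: 97196/25 ≈ 3887.8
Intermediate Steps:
m(y) = 2*y
h(E, C) = C/5 (h(E, C) = C*(1/5) = C/5)
w = -20
B = 8836/25 (B = ((2*3)/5 - 20)**2 = ((1/5)*6 - 20)**2 = (6/5 - 20)**2 = (-94/5)**2 = 8836/25 ≈ 353.44)
B*(18 - 1*7) = 8836*(18 - 1*7)/25 = 8836*(18 - 7)/25 = (8836/25)*11 = 97196/25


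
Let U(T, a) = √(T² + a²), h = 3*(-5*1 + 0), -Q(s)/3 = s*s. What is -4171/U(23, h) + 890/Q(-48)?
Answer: -445/3456 - 4171*√754/754 ≈ -152.03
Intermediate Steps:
Q(s) = -3*s² (Q(s) = -3*s*s = -3*s²)
h = -15 (h = 3*(-5 + 0) = 3*(-5) = -15)
-4171/U(23, h) + 890/Q(-48) = -4171/√(23² + (-15)²) + 890/((-3*(-48)²)) = -4171/√(529 + 225) + 890/((-3*2304)) = -4171*√754/754 + 890/(-6912) = -4171*√754/754 + 890*(-1/6912) = -4171*√754/754 - 445/3456 = -445/3456 - 4171*√754/754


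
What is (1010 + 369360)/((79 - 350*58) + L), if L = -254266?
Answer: -370370/274487 ≈ -1.3493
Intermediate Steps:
(1010 + 369360)/((79 - 350*58) + L) = (1010 + 369360)/((79 - 350*58) - 254266) = 370370/((79 - 20300) - 254266) = 370370/(-20221 - 254266) = 370370/(-274487) = 370370*(-1/274487) = -370370/274487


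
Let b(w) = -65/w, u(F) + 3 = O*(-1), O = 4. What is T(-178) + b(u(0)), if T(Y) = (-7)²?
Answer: 408/7 ≈ 58.286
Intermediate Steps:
T(Y) = 49
u(F) = -7 (u(F) = -3 + 4*(-1) = -3 - 4 = -7)
T(-178) + b(u(0)) = 49 - 65/(-7) = 49 - 65*(-⅐) = 49 + 65/7 = 408/7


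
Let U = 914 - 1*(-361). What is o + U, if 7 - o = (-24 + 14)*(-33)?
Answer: 952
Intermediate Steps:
U = 1275 (U = 914 + 361 = 1275)
o = -323 (o = 7 - (-24 + 14)*(-33) = 7 - (-10)*(-33) = 7 - 1*330 = 7 - 330 = -323)
o + U = -323 + 1275 = 952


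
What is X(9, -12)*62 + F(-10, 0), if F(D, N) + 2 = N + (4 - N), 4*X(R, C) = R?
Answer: 283/2 ≈ 141.50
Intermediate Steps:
X(R, C) = R/4
F(D, N) = 2 (F(D, N) = -2 + (N + (4 - N)) = -2 + 4 = 2)
X(9, -12)*62 + F(-10, 0) = ((1/4)*9)*62 + 2 = (9/4)*62 + 2 = 279/2 + 2 = 283/2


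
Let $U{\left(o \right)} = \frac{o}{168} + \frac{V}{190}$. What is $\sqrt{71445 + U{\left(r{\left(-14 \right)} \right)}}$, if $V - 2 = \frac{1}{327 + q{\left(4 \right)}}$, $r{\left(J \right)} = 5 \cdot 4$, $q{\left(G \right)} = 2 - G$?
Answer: $\frac{\sqrt{1201393123014630}}{129675} \approx 267.29$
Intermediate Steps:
$r{\left(J \right)} = 20$
$V = \frac{651}{325}$ ($V = 2 + \frac{1}{327 + \left(2 - 4\right)} = 2 + \frac{1}{327 - 2} = 2 + \frac{1}{325} = \frac{651}{325} \approx 2.0031$)
$U{\left(o \right)} = \frac{651}{61750} + \frac{o}{168}$ ($U{\left(o \right)} = \frac{o}{168} + \frac{651}{325 \cdot 190} = o \frac{1}{168} + \frac{651}{325} \cdot \frac{1}{190} = \frac{o}{168} + \frac{651}{61750} = \frac{651}{61750} + \frac{o}{168}$)
$\sqrt{71445 + U{\left(r{\left(-14 \right)} \right)}} = \sqrt{71445 + \left(\frac{651}{61750} + \frac{1}{168} \cdot 20\right)} = \sqrt{71445 + \left(\frac{651}{61750} + \frac{5}{42}\right)} = \sqrt{71445 + \frac{84023}{648375}} = \sqrt{\frac{46323235898}{648375}} = \frac{\sqrt{1201393123014630}}{129675}$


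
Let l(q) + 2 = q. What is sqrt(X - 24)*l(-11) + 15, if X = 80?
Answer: 15 - 26*sqrt(14) ≈ -82.283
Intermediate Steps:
l(q) = -2 + q
sqrt(X - 24)*l(-11) + 15 = sqrt(80 - 24)*(-2 - 11) + 15 = sqrt(56)*(-13) + 15 = (2*sqrt(14))*(-13) + 15 = -26*sqrt(14) + 15 = 15 - 26*sqrt(14)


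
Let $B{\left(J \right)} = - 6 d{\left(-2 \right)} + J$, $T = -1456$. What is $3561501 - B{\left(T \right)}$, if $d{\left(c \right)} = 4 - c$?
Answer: $3562993$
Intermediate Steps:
$B{\left(J \right)} = -36 + J$ ($B{\left(J \right)} = - 6 \left(4 - -2\right) + J = - 6 \left(4 + 2\right) + J = \left(-6\right) 6 + J = -36 + J$)
$3561501 - B{\left(T \right)} = 3561501 - \left(-36 - 1456\right) = 3561501 - -1492 = 3561501 + 1492 = 3562993$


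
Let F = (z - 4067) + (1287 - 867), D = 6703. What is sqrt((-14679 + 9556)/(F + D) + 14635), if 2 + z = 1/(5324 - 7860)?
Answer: sqrt(877767297500179011)/7744943 ≈ 120.97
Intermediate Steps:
z = -5073/2536 (z = -2 + 1/(5324 - 7860) = -2 + 1/(-2536) = -2 - 1/2536 = -5073/2536 ≈ -2.0004)
F = -9253865/2536 (F = (-5073/2536 - 4067) + (1287 - 867) = -10318985/2536 + 420 = -9253865/2536 ≈ -3649.0)
sqrt((-14679 + 9556)/(F + D) + 14635) = sqrt((-14679 + 9556)/(-9253865/2536 + 6703) + 14635) = sqrt(-5123/7744943/2536 + 14635) = sqrt(-5123*2536/7744943 + 14635) = sqrt(-12991928/7744943 + 14635) = sqrt(113334248877/7744943) = sqrt(877767297500179011)/7744943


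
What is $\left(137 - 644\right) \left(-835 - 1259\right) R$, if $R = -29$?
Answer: $-30788082$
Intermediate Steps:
$\left(137 - 644\right) \left(-835 - 1259\right) R = \left(137 - 644\right) \left(-835 - 1259\right) \left(-29\right) = \left(-507\right) \left(-2094\right) \left(-29\right) = 1061658 \left(-29\right) = -30788082$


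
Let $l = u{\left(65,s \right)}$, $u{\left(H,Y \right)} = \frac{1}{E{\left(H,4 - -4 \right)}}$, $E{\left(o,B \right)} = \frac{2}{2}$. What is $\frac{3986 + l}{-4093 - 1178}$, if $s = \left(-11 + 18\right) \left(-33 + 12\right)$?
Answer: $- \frac{1329}{1757} \approx -0.7564$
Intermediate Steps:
$E{\left(o,B \right)} = 1$ ($E{\left(o,B \right)} = 2 \cdot \frac{1}{2} = 1$)
$s = -147$ ($s = 7 \left(-21\right) = -147$)
$u{\left(H,Y \right)} = 1$ ($u{\left(H,Y \right)} = 1^{-1} = 1$)
$l = 1$
$\frac{3986 + l}{-4093 - 1178} = \frac{3986 + 1}{-4093 - 1178} = \frac{3987}{-5271} = 3987 \left(- \frac{1}{5271}\right) = - \frac{1329}{1757}$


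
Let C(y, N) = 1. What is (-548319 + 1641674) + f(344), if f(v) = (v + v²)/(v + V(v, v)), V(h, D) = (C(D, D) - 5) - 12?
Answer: 44842390/41 ≈ 1.0937e+6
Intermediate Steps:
V(h, D) = -16 (V(h, D) = (1 - 5) - 12 = -4 - 12 = -16)
f(v) = (v + v²)/(-16 + v) (f(v) = (v + v²)/(v - 16) = (v + v²)/(-16 + v))
(-548319 + 1641674) + f(344) = (-548319 + 1641674) + 344*(1 + 344)/(-16 + 344) = 1093355 + 344*345/328 = 1093355 + 344*(1/328)*345 = 1093355 + 14835/41 = 44842390/41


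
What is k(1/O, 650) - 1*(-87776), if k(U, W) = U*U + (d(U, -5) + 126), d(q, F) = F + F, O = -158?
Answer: 2194135889/24964 ≈ 87892.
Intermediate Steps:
d(q, F) = 2*F
k(U, W) = 116 + U² (k(U, W) = U*U + (2*(-5) + 126) = U² + (-10 + 126) = U² + 116 = 116 + U²)
k(1/O, 650) - 1*(-87776) = (116 + (1/(-158))²) - 1*(-87776) = (116 + (-1/158)²) + 87776 = (116 + 1/24964) + 87776 = 2895825/24964 + 87776 = 2194135889/24964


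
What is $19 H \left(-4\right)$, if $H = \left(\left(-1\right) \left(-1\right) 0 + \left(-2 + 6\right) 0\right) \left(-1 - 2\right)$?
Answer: $0$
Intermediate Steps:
$H = 0$ ($H = \left(1 \cdot 0 + 4 \cdot 0\right) \left(-3\right) = \left(0 + 0\right) \left(-3\right) = 0 \left(-3\right) = 0$)
$19 H \left(-4\right) = 19 \cdot 0 \left(-4\right) = 0 \left(-4\right) = 0$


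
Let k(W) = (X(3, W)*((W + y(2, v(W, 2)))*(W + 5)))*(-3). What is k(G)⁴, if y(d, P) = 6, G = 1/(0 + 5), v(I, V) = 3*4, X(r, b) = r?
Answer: 2768918704106256/390625 ≈ 7.0884e+9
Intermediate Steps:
v(I, V) = 12
G = ⅕ (G = 1/5 = ⅕ ≈ 0.20000)
k(W) = -9*(5 + W)*(6 + W) (k(W) = (3*((W + 6)*(W + 5)))*(-3) = (3*((6 + W)*(5 + W)))*(-3) = (3*((5 + W)*(6 + W)))*(-3) = (3*(5 + W)*(6 + W))*(-3) = -9*(5 + W)*(6 + W))
k(G)⁴ = (-270 - 99*⅕ - 9*(⅕)²)⁴ = (-270 - 99/5 - 9*1/25)⁴ = (-270 - 99/5 - 9/25)⁴ = (-7254/25)⁴ = 2768918704106256/390625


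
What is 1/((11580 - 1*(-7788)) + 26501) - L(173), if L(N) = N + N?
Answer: -15870673/45869 ≈ -346.00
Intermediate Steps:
L(N) = 2*N
1/((11580 - 1*(-7788)) + 26501) - L(173) = 1/((11580 - 1*(-7788)) + 26501) - 2*173 = 1/((11580 + 7788) + 26501) - 1*346 = 1/(19368 + 26501) - 346 = 1/45869 - 346 = -15870673/45869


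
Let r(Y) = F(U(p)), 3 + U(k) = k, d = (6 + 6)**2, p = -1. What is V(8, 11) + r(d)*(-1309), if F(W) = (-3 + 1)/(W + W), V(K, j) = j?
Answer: -1265/4 ≈ -316.25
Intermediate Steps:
d = 144 (d = 12**2 = 144)
U(k) = -3 + k
F(W) = -1/W (F(W) = -2*1/(2*W) = -1/W)
r(Y) = 1/4 (r(Y) = -1/(-3 - 1) = -1/(-4) = -1*(-1/4) = 1/4)
V(8, 11) + r(d)*(-1309) = 11 + (1/4)*(-1309) = 11 - 1309/4 = -1265/4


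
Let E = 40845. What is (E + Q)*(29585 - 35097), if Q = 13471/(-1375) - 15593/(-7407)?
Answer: -2292510630442136/10184625 ≈ -2.2510e+8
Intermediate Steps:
Q = -78339322/10184625 (Q = 13471*(-1/1375) - 15593*(-1/7407) = -13471/1375 + 15593/7407 = -78339322/10184625 ≈ -7.6919)
(E + Q)*(29585 - 35097) = (40845 - 78339322/10184625)*(29585 - 35097) = (415912668803/10184625)*(-5512) = -2292510630442136/10184625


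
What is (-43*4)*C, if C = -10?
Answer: 1720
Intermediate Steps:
(-43*4)*C = -43*4*(-10) = -172*(-10) = 1720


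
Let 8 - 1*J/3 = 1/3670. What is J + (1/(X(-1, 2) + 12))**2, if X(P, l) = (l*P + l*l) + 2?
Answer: 11275691/469760 ≈ 24.003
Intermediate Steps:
X(P, l) = 2 + l**2 + P*l (X(P, l) = (P*l + l**2) + 2 = (l**2 + P*l) + 2 = 2 + l**2 + P*l)
J = 88077/3670 (J = 24 - 3/3670 = 88077/3670 ≈ 23.999)
J + (1/(X(-1, 2) + 12))**2 = 88077/3670 + (1/((2 + 2**2 - 1*2) + 12))**2 = 88077/3670 + (1/((2 + 4 - 2) + 12))**2 = 88077/3670 + (1/(4 + 12))**2 = 88077/3670 + (1/16)**2 = 88077/3670 + 1/256 = 11275691/469760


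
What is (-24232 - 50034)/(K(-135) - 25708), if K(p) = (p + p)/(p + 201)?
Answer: 816926/282833 ≈ 2.8884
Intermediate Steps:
K(p) = 2*p/(201 + p) (K(p) = (2*p)/(201 + p) = 2*p/(201 + p))
(-24232 - 50034)/(K(-135) - 25708) = (-24232 - 50034)/(2*(-135)/(201 - 135) - 25708) = -74266/(2*(-135)/66 - 25708) = -74266/(2*(-135)*(1/66) - 25708) = -74266/(-45/11 - 25708) = -74266/(-282833/11) = -74266*(-11/282833) = 816926/282833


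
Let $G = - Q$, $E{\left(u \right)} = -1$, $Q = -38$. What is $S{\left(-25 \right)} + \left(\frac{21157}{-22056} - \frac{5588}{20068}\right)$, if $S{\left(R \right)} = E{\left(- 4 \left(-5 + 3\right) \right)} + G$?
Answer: $\frac{3957276323}{110654952} \approx 35.762$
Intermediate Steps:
$G = 38$ ($G = \left(-1\right) \left(-38\right) = 38$)
$S{\left(R \right)} = 37$ ($S{\left(R \right)} = -1 + 38 = 37$)
$S{\left(-25 \right)} + \left(\frac{21157}{-22056} - \frac{5588}{20068}\right) = 37 + \left(\frac{21157}{-22056} - \frac{5588}{20068}\right) = 37 + \left(21157 \left(- \frac{1}{22056}\right) - \frac{1397}{5017}\right) = 37 - \frac{136956901}{110654952} = \frac{3957276323}{110654952}$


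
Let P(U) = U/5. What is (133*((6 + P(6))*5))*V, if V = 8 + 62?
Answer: 335160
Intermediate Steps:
P(U) = U/5 (P(U) = U*(1/5) = U/5)
V = 70
(133*((6 + P(6))*5))*V = (133*((6 + (1/5)*6)*5))*70 = (133*((6 + 6/5)*5))*70 = (133*((36/5)*5))*70 = (133*36)*70 = 4788*70 = 335160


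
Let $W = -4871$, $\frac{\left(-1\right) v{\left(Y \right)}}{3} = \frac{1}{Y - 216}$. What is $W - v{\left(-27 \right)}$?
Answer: $- \frac{394552}{81} \approx -4871.0$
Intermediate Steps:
$v{\left(Y \right)} = - \frac{3}{-216 + Y}$ ($v{\left(Y \right)} = - \frac{3}{Y - 216} = - \frac{3}{-216 + Y}$)
$W - v{\left(-27 \right)} = -4871 - - \frac{3}{-216 - 27} = -4871 - - \frac{3}{-243} = -4871 - \left(-3\right) \left(- \frac{1}{243}\right) = -4871 - \frac{1}{81} = - \frac{394552}{81}$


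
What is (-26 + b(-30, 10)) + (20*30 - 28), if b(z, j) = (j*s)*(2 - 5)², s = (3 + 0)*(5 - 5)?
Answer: 546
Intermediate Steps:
s = 0 (s = 3*0 = 0)
b(z, j) = 0 (b(z, j) = (j*0)*(2 - 5)² = 0*(-3)² = 0*9 = 0)
(-26 + b(-30, 10)) + (20*30 - 28) = (-26 + 0) + (20*30 - 28) = -26 + (600 - 28) = -26 + 572 = 546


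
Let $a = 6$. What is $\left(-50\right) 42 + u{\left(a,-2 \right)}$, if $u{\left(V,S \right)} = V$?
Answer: $-2094$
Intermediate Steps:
$\left(-50\right) 42 + u{\left(a,-2 \right)} = \left(-50\right) 42 + 6 = -2100 + 6 = -2094$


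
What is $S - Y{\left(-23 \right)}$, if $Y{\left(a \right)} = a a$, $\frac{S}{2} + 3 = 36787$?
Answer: $73039$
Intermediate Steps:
$S = 73568$ ($S = -6 + 2 \cdot 36787 = -6 + 73574 = 73568$)
$Y{\left(a \right)} = a^{2}$
$S - Y{\left(-23 \right)} = 73568 - \left(-23\right)^{2} = 73568 - 529 = 73039$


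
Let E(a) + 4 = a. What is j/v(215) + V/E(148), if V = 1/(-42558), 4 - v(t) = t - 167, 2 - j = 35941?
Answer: 55061710621/67411872 ≈ 816.79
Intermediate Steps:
j = -35939 (j = 2 - 1*35941 = 2 - 35941 = -35939)
v(t) = 171 - t (v(t) = 4 - (t - 167) = 4 - (-167 + t) = 4 + (167 - t) = 171 - t)
E(a) = -4 + a
V = -1/42558 ≈ -2.3497e-5
j/v(215) + V/E(148) = -35939/(171 - 1*215) - 1/(42558*(-4 + 148)) = -35939/(171 - 215) - 1/42558/144 = -35939/(-44) - 1/42558*1/144 = -35939*(-1/44) - 1/6128352 = 35939/44 - 1/6128352 = 55061710621/67411872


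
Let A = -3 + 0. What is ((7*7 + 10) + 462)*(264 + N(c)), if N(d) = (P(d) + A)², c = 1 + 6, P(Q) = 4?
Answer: 138065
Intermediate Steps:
A = -3
c = 7
N(d) = 1 (N(d) = (4 - 3)² = 1² = 1)
((7*7 + 10) + 462)*(264 + N(c)) = ((7*7 + 10) + 462)*(264 + 1) = ((49 + 10) + 462)*265 = (59 + 462)*265 = 521*265 = 138065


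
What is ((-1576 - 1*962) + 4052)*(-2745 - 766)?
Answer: -5315654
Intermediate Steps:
((-1576 - 1*962) + 4052)*(-2745 - 766) = ((-1576 - 962) + 4052)*(-3511) = (-2538 + 4052)*(-3511) = 1514*(-3511) = -5315654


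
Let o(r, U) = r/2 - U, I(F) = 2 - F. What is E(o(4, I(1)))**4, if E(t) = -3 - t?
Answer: 256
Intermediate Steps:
o(r, U) = r/2 - U (o(r, U) = r*(1/2) - U = r/2 - U)
E(o(4, I(1)))**4 = (-3 - ((1/2)*4 - (2 - 1*1)))**4 = (-3 - (2 - (2 - 1)))**4 = (-3 - (2 - 1*1))**4 = (-3 - (2 - 1))**4 = (-3 - 1*1)**4 = (-3 - 1)**4 = (-4)**4 = 256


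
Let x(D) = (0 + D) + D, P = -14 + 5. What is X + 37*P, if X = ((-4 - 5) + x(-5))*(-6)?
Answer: -219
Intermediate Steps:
P = -9
x(D) = 2*D (x(D) = D + D = 2*D)
X = 114 (X = ((-4 - 5) + 2*(-5))*(-6) = (-9 - 10)*(-6) = -19*(-6) = 114)
X + 37*P = 114 + 37*(-9) = 114 - 333 = -219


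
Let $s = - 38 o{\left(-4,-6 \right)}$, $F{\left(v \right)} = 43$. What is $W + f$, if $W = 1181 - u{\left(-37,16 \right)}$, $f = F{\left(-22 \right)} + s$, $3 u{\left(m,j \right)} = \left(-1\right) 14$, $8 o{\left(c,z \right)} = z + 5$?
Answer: $\frac{14801}{12} \approx 1233.4$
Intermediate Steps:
$o{\left(c,z \right)} = \frac{5}{8} + \frac{z}{8}$ ($o{\left(c,z \right)} = \frac{z + 5}{8} = \frac{5 + z}{8} = \frac{5}{8} + \frac{z}{8}$)
$s = \frac{19}{4}$ ($s = - 38 \left(\frac{5}{8} + \frac{1}{8} \left(-6\right)\right) = - 38 \left(\frac{5}{8} - \frac{3}{4}\right) = \left(-38\right) \left(- \frac{1}{8}\right) = \frac{19}{4} \approx 4.75$)
$u{\left(m,j \right)} = - \frac{14}{3}$ ($u{\left(m,j \right)} = \frac{\left(-1\right) 14}{3} = \frac{1}{3} \left(-14\right) = - \frac{14}{3}$)
$f = \frac{191}{4}$ ($f = 43 + \frac{19}{4} = \frac{191}{4} \approx 47.75$)
$W = \frac{3557}{3}$ ($W = 1181 - - \frac{14}{3} = 1181 + \frac{14}{3} = \frac{3557}{3} \approx 1185.7$)
$W + f = \frac{3557}{3} + \frac{191}{4} = \frac{14801}{12}$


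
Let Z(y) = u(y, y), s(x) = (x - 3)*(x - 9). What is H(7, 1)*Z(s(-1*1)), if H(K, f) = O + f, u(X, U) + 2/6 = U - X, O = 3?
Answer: -4/3 ≈ -1.3333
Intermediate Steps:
s(x) = (-9 + x)*(-3 + x) (s(x) = (-3 + x)*(-9 + x) = (-9 + x)*(-3 + x))
u(X, U) = -⅓ + U - X (u(X, U) = -⅓ + (U - X) = -⅓ + U - X)
Z(y) = -⅓ (Z(y) = -⅓ + y - y = -⅓)
H(K, f) = 3 + f
H(7, 1)*Z(s(-1*1)) = (3 + 1)*(-⅓) = 4*(-⅓) = -4/3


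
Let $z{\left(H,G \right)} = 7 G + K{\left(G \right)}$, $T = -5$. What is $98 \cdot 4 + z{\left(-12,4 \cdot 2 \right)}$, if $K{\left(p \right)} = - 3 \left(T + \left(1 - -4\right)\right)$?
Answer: $448$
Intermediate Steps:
$K{\left(p \right)} = 0$ ($K{\left(p \right)} = - 3 \left(-5 + \left(1 - -4\right)\right) = - 3 \left(-5 + \left(1 + 4\right)\right) = - 3 \left(-5 + 5\right) = \left(-3\right) 0 = 0$)
$z{\left(H,G \right)} = 7 G$ ($z{\left(H,G \right)} = 7 G + 0 = 7 G$)
$98 \cdot 4 + z{\left(-12,4 \cdot 2 \right)} = 98 \cdot 4 + 7 \cdot 4 \cdot 2 = 392 + 7 \cdot 8 = 392 + 56 = 448$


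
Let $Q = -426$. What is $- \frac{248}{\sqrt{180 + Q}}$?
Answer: $\frac{124 i \sqrt{246}}{123} \approx 15.812 i$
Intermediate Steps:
$- \frac{248}{\sqrt{180 + Q}} = - \frac{248}{\sqrt{180 - 426}} = - \frac{248}{\sqrt{-246}} = - \frac{248}{i \sqrt{246}} = - 248 \left(- \frac{i \sqrt{246}}{246}\right) = \frac{124 i \sqrt{246}}{123}$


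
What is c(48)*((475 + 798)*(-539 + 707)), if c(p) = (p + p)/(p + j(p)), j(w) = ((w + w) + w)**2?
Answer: 427728/433 ≈ 987.82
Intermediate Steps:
j(w) = 9*w**2 (j(w) = (2*w + w)**2 = (3*w)**2 = 9*w**2)
c(p) = 2*p/(p + 9*p**2) (c(p) = (p + p)/(p + 9*p**2) = (2*p)/(p + 9*p**2) = 2*p/(p + 9*p**2))
c(48)*((475 + 798)*(-539 + 707)) = (2/(1 + 9*48))*((475 + 798)*(-539 + 707)) = (2/(1 + 432))*(1273*168) = (2/433)*213864 = 427728/433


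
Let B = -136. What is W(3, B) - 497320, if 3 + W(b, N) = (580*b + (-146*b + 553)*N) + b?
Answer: -511220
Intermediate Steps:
W(b, N) = -3 + 581*b + N*(553 - 146*b) (W(b, N) = -3 + ((580*b + (-146*b + 553)*N) + b) = -3 + ((580*b + (553 - 146*b)*N) + b) = -3 + ((580*b + N*(553 - 146*b)) + b) = -3 + (581*b + N*(553 - 146*b)) = -3 + 581*b + N*(553 - 146*b))
W(3, B) - 497320 = (-3 + 553*(-136) + 581*3 - 146*(-136)*3) - 497320 = (-3 - 75208 + 1743 + 59568) - 497320 = -13900 - 497320 = -511220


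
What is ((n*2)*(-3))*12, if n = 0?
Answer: 0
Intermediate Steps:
((n*2)*(-3))*12 = ((0*2)*(-3))*12 = (0*(-3))*12 = 0*12 = 0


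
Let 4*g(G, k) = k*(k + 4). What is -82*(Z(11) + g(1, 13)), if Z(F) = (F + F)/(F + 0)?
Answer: -9389/2 ≈ -4694.5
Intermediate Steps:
Z(F) = 2 (Z(F) = (2*F)/F = 2)
g(G, k) = k*(4 + k)/4 (g(G, k) = (k*(k + 4))/4 = (k*(4 + k))/4 = k*(4 + k)/4)
-82*(Z(11) + g(1, 13)) = -82*(2 + (¼)*13*(4 + 13)) = -82*(2 + (¼)*13*17) = -82*(2 + 221/4) = -82*229/4 = -9389/2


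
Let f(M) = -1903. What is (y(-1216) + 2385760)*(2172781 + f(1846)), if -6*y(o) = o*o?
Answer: 4644196933952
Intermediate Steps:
y(o) = -o²/6 (y(o) = -o*o/6 = -o²/6)
(y(-1216) + 2385760)*(2172781 + f(1846)) = (-⅙*(-1216)² + 2385760)*(2172781 - 1903) = (-⅙*1478656 + 2385760)*2170878 = (-739328/3 + 2385760)*2170878 = (6417952/3)*2170878 = 4644196933952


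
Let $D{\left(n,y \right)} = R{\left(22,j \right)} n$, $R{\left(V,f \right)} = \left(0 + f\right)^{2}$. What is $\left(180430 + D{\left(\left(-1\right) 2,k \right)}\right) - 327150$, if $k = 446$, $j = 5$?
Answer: $-146770$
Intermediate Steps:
$R{\left(V,f \right)} = f^{2}$
$D{\left(n,y \right)} = 25 n$ ($D{\left(n,y \right)} = 5^{2} n = 25 n$)
$\left(180430 + D{\left(\left(-1\right) 2,k \right)}\right) - 327150 = \left(180430 + 25 \left(\left(-1\right) 2\right)\right) - 327150 = \left(180430 + 25 \left(-2\right)\right) - 327150 = \left(180430 - 50\right) - 327150 = 180380 - 327150 = -146770$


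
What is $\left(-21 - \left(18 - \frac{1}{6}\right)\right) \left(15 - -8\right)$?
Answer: $- \frac{5359}{6} \approx -893.17$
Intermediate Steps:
$\left(-21 - \left(18 - \frac{1}{6}\right)\right) \left(15 - -8\right) = \left(-21 + \left(-18 + \frac{1}{6}\right)\right) \left(15 + 8\right) = \left(-21 - \frac{107}{6}\right) 23 = \left(- \frac{233}{6}\right) 23 = - \frac{5359}{6}$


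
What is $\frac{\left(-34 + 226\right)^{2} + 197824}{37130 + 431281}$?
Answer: $\frac{1216}{2427} \approx 0.50103$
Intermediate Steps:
$\frac{\left(-34 + 226\right)^{2} + 197824}{37130 + 431281} = \frac{192^{2} + 197824}{468411} = \left(36864 + 197824\right) \frac{1}{468411} = 234688 \cdot \frac{1}{468411} = \frac{1216}{2427}$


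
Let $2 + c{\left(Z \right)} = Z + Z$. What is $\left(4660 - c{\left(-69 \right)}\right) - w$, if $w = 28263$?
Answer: $-23463$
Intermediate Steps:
$c{\left(Z \right)} = -2 + 2 Z$ ($c{\left(Z \right)} = -2 + \left(Z + Z\right) = -2 + 2 Z$)
$\left(4660 - c{\left(-69 \right)}\right) - w = \left(4660 - \left(-2 + 2 \left(-69\right)\right)\right) - 28263 = \left(4660 - \left(-2 - 138\right)\right) - 28263 = \left(4660 - -140\right) - 28263 = \left(4660 + 140\right) - 28263 = 4800 - 28263 = -23463$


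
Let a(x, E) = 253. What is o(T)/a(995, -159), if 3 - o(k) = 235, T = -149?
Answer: -232/253 ≈ -0.91700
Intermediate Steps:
o(k) = -232 (o(k) = 3 - 1*235 = 3 - 235 = -232)
o(T)/a(995, -159) = -232/253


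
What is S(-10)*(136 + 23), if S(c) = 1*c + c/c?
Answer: -1431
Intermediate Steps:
S(c) = 1 + c (S(c) = c + 1 = 1 + c)
S(-10)*(136 + 23) = (1 - 10)*(136 + 23) = -9*159 = -1431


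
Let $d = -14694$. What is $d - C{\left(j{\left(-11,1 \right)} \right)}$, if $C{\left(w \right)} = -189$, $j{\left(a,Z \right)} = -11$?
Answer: $-14505$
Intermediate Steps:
$d - C{\left(j{\left(-11,1 \right)} \right)} = -14694 - -189 = -14694 + 189 = -14505$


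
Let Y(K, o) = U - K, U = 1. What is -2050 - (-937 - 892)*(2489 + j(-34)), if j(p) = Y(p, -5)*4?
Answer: 4806391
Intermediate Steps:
Y(K, o) = 1 - K
j(p) = 4 - 4*p (j(p) = (1 - p)*4 = 4 - 4*p)
-2050 - (-937 - 892)*(2489 + j(-34)) = -2050 - (-937 - 892)*(2489 + (4 - 4*(-34))) = -2050 - (-1829)*(2489 + (4 + 136)) = -2050 - (-1829)*(2489 + 140) = -2050 - (-1829)*2629 = -2050 - 1*(-4808441) = -2050 + 4808441 = 4806391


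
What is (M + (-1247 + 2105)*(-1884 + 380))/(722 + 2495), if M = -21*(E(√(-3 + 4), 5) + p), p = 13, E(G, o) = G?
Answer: -1290726/3217 ≈ -401.22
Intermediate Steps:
M = -294 (M = -21*(√(-3 + 4) + 13) = -21*(√1 + 13) = -21*(1 + 13) = -21*14 = -294)
(M + (-1247 + 2105)*(-1884 + 380))/(722 + 2495) = (-294 + (-1247 + 2105)*(-1884 + 380))/(722 + 2495) = (-294 + 858*(-1504))/3217 = (-294 - 1290432)*(1/3217) = -1290726*1/3217 = -1290726/3217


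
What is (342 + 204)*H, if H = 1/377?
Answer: 42/29 ≈ 1.4483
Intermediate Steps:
H = 1/377 ≈ 0.0026525
(342 + 204)*H = (342 + 204)*(1/377) = 546*(1/377) = 42/29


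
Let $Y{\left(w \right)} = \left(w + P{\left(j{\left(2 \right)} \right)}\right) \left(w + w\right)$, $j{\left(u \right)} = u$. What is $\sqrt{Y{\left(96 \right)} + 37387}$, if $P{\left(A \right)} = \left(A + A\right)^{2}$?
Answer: $\sqrt{58891} \approx 242.67$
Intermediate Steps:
$P{\left(A \right)} = 4 A^{2}$ ($P{\left(A \right)} = \left(2 A\right)^{2} = 4 A^{2}$)
$Y{\left(w \right)} = 2 w \left(16 + w\right)$ ($Y{\left(w \right)} = \left(w + 4 \cdot 2^{2}\right) \left(w + w\right) = \left(w + 4 \cdot 4\right) 2 w = \left(w + 16\right) 2 w = \left(16 + w\right) 2 w = 2 w \left(16 + w\right)$)
$\sqrt{Y{\left(96 \right)} + 37387} = \sqrt{2 \cdot 96 \left(16 + 96\right) + 37387} = \sqrt{2 \cdot 96 \cdot 112 + 37387} = \sqrt{21504 + 37387} = \sqrt{58891}$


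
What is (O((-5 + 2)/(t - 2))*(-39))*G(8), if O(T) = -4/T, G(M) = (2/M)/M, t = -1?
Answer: 39/8 ≈ 4.8750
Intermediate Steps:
G(M) = 2/M²
(O((-5 + 2)/(t - 2))*(-39))*G(8) = (-4*(-1 - 2)/(-5 + 2)*(-39))*(2/8²) = (-4/((-3/(-3)))*(-39))*(2*(1/64)) = (-4/((-3*(-⅓)))*(-39))*(1/32) = (-4/1*(-39))*(1/32) = (-4*1*(-39))*(1/32) = -4*(-39)*(1/32) = 156*(1/32) = 39/8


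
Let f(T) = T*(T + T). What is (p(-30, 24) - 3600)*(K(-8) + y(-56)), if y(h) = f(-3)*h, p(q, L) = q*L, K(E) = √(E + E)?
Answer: 4354560 - 17280*I ≈ 4.3546e+6 - 17280.0*I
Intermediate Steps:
K(E) = √2*√E (K(E) = √(2*E) = √2*√E)
p(q, L) = L*q
f(T) = 2*T² (f(T) = T*(2*T) = 2*T²)
y(h) = 18*h (y(h) = (2*(-3)²)*h = (2*9)*h = 18*h)
(p(-30, 24) - 3600)*(K(-8) + y(-56)) = (24*(-30) - 3600)*(√2*√(-8) + 18*(-56)) = (-720 - 3600)*(√2*(2*I*√2) - 1008) = -4320*(4*I - 1008) = -4320*(-1008 + 4*I) = 4354560 - 17280*I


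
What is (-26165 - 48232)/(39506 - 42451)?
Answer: 74397/2945 ≈ 25.262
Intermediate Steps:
(-26165 - 48232)/(39506 - 42451) = -74397/(-2945) = -74397*(-1/2945) = 74397/2945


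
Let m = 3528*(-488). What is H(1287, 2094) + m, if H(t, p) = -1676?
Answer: -1723340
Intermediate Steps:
m = -1721664
H(1287, 2094) + m = -1676 - 1721664 = -1723340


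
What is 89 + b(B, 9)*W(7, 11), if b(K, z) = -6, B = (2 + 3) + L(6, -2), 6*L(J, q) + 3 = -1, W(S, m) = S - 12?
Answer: 119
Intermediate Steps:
W(S, m) = -12 + S
L(J, q) = -⅔ (L(J, q) = -½ + (⅙)*(-1) = -½ - ⅙ = -⅔)
B = 13/3 (B = (2 + 3) - ⅔ = 5 - ⅔ = 13/3 ≈ 4.3333)
89 + b(B, 9)*W(7, 11) = 89 - 6*(-12 + 7) = 89 - 6*(-5) = 89 + 30 = 119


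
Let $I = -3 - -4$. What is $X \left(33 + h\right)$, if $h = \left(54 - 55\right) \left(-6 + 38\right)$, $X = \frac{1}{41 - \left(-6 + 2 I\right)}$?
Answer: $\frac{1}{45} \approx 0.022222$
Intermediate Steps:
$I = 1$ ($I = -3 + 4 = 1$)
$X = \frac{1}{45}$ ($X = \frac{1}{41 + \left(\left(-2\right) 1 + 6\right)} = \frac{1}{41 + \left(-2 + 6\right)} = \frac{1}{41 + 4} = \frac{1}{45} \approx 0.022222$)
$h = -32$ ($h = \left(-1\right) 32 = -32$)
$X \left(33 + h\right) = \frac{33 - 32}{45} = \frac{1}{45} \cdot 1 = \frac{1}{45}$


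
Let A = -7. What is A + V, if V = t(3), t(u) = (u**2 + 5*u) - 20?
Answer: -3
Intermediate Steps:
t(u) = -20 + u**2 + 5*u
V = 4 (V = -20 + 3**2 + 5*3 = -20 + 9 + 15 = 4)
A + V = -7 + 4 = -3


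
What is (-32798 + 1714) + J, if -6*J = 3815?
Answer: -190319/6 ≈ -31720.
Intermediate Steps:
J = -3815/6 (J = -⅙*3815 = -3815/6 ≈ -635.83)
(-32798 + 1714) + J = (-32798 + 1714) - 3815/6 = -31084 - 3815/6 = -190319/6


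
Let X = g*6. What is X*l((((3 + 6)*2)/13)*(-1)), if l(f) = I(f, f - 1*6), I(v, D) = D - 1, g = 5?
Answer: -3270/13 ≈ -251.54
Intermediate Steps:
I(v, D) = -1 + D
l(f) = -7 + f (l(f) = -1 + (f - 1*6) = -1 + (f - 6) = -1 + (-6 + f) = -7 + f)
X = 30 (X = 5*6 = 30)
X*l((((3 + 6)*2)/13)*(-1)) = 30*(-7 + (((3 + 6)*2)/13)*(-1)) = 30*(-7 + ((9*2)*(1/13))*(-1)) = 30*(-7 + (18*(1/13))*(-1)) = 30*(-7 + (18/13)*(-1)) = 30*(-7 - 18/13) = 30*(-109/13) = -3270/13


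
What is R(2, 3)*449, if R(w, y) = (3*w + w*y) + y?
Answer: 6735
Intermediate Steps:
R(w, y) = y + 3*w + w*y
R(2, 3)*449 = (3 + 3*2 + 2*3)*449 = (3 + 6 + 6)*449 = 15*449 = 6735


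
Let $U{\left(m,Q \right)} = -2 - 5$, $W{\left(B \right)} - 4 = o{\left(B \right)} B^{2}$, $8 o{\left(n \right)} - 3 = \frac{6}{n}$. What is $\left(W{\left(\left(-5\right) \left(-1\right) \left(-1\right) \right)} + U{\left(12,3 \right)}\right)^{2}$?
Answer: $\frac{441}{64} \approx 6.8906$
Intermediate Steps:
$o{\left(n \right)} = \frac{3}{8} + \frac{3}{4 n}$ ($o{\left(n \right)} = \frac{3}{8} + \frac{6 \frac{1}{n}}{8} = \frac{3}{8} + \frac{3}{4 n}$)
$W{\left(B \right)} = 4 + \frac{3 B \left(2 + B\right)}{8}$ ($W{\left(B \right)} = 4 + \frac{3 \left(2 + B\right)}{8 B} B^{2} = 4 + \frac{3 B \left(2 + B\right)}{8}$)
$U{\left(m,Q \right)} = -7$
$\left(W{\left(\left(-5\right) \left(-1\right) \left(-1\right) \right)} + U{\left(12,3 \right)}\right)^{2} = \left(\left(4 + \frac{3 \left(-5\right) \left(-1\right) \left(-1\right) \left(2 + \left(-5\right) \left(-1\right) \left(-1\right)\right)}{8}\right) - 7\right)^{2} = \left(\left(4 + \frac{3 \cdot 5 \left(-1\right) \left(2 + 5 \left(-1\right)\right)}{8}\right) - 7\right)^{2} = \left(\left(4 + \frac{3}{8} \left(-5\right) \left(2 - 5\right)\right) - 7\right)^{2} = \left(\left(4 + \frac{3}{8} \left(-5\right) \left(-3\right)\right) - 7\right)^{2} = \left(\left(4 + \frac{45}{8}\right) - 7\right)^{2} = \left(\frac{77}{8} - 7\right)^{2} = \left(\frac{21}{8}\right)^{2} = \frac{441}{64}$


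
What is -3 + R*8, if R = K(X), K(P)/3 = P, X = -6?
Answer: -147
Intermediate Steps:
K(P) = 3*P
R = -18 (R = 3*(-6) = -18)
-3 + R*8 = -3 - 18*8 = -3 - 144 = -147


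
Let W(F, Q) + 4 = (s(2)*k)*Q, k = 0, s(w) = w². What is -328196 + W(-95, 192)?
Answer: -328200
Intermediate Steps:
W(F, Q) = -4 (W(F, Q) = -4 + (2²*0)*Q = -4 + (4*0)*Q = -4 + 0*Q = -4 + 0 = -4)
-328196 + W(-95, 192) = -328196 - 4 = -328200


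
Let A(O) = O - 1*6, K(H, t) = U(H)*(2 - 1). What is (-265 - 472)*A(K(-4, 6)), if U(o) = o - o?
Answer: 4422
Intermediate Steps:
U(o) = 0
K(H, t) = 0 (K(H, t) = 0*(2 - 1) = 0*1 = 0)
A(O) = -6 + O (A(O) = O - 6 = -6 + O)
(-265 - 472)*A(K(-4, 6)) = (-265 - 472)*(-6 + 0) = -737*(-6) = 4422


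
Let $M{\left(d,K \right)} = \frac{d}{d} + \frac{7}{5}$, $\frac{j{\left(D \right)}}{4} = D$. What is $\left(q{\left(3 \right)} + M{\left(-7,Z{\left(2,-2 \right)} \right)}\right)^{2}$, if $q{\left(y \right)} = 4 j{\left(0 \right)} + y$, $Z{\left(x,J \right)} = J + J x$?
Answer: $\frac{729}{25} \approx 29.16$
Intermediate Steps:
$j{\left(D \right)} = 4 D$
$M{\left(d,K \right)} = \frac{12}{5}$ ($M{\left(d,K \right)} = 1 + 7 \cdot \frac{1}{5} = 1 + \frac{7}{5} = \frac{12}{5}$)
$q{\left(y \right)} = y$ ($q{\left(y \right)} = 4 \cdot 4 \cdot 0 + y = 4 \cdot 0 + y = 0 + y = y$)
$\left(q{\left(3 \right)} + M{\left(-7,Z{\left(2,-2 \right)} \right)}\right)^{2} = \left(3 + \frac{12}{5}\right)^{2} = \left(\frac{27}{5}\right)^{2} = \frac{729}{25}$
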